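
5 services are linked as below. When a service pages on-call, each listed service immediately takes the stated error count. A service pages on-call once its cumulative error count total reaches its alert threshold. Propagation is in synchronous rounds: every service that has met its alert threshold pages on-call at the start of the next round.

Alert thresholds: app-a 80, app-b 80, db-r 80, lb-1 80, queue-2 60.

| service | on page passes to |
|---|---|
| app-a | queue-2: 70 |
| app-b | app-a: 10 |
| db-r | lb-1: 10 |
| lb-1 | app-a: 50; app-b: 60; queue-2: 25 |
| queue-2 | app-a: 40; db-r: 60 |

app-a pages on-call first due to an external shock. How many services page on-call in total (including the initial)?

Round 1 — app-a pages on-call (initial).
  queue-2: +70 → 70 ≥ 60
Round 2 — queue-2 pages on-call.
  db-r: +60 → 60 < 80
No further pages.

2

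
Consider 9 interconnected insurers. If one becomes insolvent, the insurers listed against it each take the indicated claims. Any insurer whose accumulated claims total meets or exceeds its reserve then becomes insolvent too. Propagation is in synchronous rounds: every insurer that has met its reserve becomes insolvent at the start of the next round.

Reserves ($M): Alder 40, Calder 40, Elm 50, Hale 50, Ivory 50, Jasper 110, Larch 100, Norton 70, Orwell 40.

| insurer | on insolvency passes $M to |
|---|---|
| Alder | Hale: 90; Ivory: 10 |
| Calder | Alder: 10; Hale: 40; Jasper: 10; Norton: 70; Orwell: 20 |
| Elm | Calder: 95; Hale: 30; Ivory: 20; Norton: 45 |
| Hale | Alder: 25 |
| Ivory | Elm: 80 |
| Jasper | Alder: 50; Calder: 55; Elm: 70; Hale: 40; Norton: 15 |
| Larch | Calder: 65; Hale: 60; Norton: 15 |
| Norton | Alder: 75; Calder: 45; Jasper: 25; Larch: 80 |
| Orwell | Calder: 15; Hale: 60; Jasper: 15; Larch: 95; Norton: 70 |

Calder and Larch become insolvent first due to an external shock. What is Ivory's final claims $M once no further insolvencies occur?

Round 1 — Calder, Larch become insolvent (initial).
  Alder: +10 → 10 < 40
  Hale: +40+60 → 100 ≥ 50
  Jasper: +10 → 10 < 110
  Norton: +70+15 → 85 ≥ 70
  Orwell: +20 → 20 < 40
Round 2 — Hale, Norton become insolvent.
  Alder: +25+75 → 110 ≥ 40
  Jasper: +25 → 35 < 110
Round 3 — Alder becomes insolvent.
  Ivory: +10 → 10 < 50
No further insolvencies.

10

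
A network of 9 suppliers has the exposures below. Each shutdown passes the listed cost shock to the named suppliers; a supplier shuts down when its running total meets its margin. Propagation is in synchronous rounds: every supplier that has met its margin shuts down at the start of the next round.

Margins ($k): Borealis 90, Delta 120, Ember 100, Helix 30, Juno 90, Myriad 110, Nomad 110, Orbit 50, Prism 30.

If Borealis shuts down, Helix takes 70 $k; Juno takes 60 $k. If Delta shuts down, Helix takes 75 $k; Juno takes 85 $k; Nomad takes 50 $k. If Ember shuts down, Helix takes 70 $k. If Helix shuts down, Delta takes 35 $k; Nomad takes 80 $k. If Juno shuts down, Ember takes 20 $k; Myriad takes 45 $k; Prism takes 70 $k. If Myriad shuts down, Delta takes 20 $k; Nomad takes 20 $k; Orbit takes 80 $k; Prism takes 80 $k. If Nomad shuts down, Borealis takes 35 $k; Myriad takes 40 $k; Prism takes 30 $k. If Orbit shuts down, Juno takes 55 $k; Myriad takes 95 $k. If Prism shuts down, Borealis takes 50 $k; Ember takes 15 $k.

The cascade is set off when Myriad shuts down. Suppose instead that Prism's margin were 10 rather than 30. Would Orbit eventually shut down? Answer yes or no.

yes

With Prism's margin at 10:
Round 1 — Myriad shuts down (initial).
  Delta: +20 → 20 < 120
  Nomad: +20 → 20 < 110
  Orbit: +80 → 80 ≥ 50
  Prism: +80 → 80 ≥ 10
Round 2 — Orbit, Prism shut down.
  Borealis: +50 → 50 < 90
  Ember: +15 → 15 < 100
  Juno: +55 → 55 < 90
No further shutdowns.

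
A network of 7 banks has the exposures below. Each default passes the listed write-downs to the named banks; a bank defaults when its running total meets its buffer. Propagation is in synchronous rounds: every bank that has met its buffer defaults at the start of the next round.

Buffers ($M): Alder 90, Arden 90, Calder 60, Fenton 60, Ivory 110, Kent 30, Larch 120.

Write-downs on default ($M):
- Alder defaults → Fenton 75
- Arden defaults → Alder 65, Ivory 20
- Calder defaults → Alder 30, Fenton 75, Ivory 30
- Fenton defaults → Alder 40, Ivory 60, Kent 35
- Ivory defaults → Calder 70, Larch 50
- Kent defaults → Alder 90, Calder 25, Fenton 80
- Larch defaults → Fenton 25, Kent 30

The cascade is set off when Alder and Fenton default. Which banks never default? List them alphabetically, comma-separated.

Arden, Calder, Ivory, Larch

Round 1 — Alder, Fenton default (initial).
  Ivory: +60 → 60 < 110
  Kent: +35 → 35 ≥ 30
Round 2 — Kent defaults.
  Calder: +25 → 25 < 60
No further defaults.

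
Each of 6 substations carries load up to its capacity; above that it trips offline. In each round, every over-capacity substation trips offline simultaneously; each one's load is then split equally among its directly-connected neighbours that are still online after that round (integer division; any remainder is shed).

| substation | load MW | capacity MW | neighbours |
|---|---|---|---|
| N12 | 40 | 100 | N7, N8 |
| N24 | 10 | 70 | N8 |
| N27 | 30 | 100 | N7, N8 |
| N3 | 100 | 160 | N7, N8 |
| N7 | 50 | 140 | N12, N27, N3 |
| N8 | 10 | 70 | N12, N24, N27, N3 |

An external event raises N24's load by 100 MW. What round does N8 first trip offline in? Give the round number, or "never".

Round 1 — N24 at 110 > 70. N24 trips offline.
  N24 sheds 110 MW to N8: 110 each.
    N8: 10+110 = 120 > 70
Round 2 — N8 trips offline.
  N8 sheds 120 MW to N12, N27, N3: 40 each.
    N12: 40+40 = 80 ≤ 100
    N27: 30+40 = 70 ≤ 100
    N3: 100+40 = 140 ≤ 160
No further trips.

2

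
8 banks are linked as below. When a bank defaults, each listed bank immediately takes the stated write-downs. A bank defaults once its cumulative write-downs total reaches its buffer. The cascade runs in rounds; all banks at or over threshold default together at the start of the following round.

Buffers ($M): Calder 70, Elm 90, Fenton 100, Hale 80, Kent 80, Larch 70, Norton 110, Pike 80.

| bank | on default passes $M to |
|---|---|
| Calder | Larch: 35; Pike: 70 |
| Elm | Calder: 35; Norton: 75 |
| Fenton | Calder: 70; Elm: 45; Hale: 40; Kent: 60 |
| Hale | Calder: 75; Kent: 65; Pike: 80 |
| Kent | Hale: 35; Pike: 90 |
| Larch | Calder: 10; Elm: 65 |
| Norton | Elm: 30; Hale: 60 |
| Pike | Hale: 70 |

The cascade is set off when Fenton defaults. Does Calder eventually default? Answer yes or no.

yes

Round 1 — Fenton defaults (initial).
  Calder: +70 → 70 ≥ 70
  Elm: +45 → 45 < 90
  Hale: +40 → 40 < 80
  Kent: +60 → 60 < 80
Round 2 — Calder defaults.
  Larch: +35 → 35 < 70
  Pike: +70 → 70 < 80
No further defaults.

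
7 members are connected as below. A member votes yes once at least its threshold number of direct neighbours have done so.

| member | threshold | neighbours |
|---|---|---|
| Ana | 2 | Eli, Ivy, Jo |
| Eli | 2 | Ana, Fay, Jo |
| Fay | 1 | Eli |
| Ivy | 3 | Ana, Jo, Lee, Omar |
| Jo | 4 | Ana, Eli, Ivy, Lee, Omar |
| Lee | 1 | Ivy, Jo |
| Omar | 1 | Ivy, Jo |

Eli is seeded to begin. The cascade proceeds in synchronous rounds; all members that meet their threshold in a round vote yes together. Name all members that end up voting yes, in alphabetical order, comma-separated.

Round 1 — Eli votes yes (initial).
Round 2 — checking thresholds:
  Ana: 1 of 3 neighbours < 2, not yet.
  Fay: 1 of 1 neighbours ≥ 1, votes yes.
  Jo: 1 of 5 neighbours < 4, not yet.
Round 3 — no new yes votes; cascade stops.

Eli, Fay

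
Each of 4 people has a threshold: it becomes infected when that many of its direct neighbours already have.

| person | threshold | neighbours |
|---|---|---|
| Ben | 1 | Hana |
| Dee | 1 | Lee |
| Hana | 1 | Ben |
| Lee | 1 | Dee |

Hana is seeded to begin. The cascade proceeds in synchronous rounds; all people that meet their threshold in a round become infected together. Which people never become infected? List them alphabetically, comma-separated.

Round 1 — Hana becomes infected (initial).
Round 2 — checking thresholds:
  Ben: 1 of 1 neighbours ≥ 1, becomes infected.
Round 3 — no new infections; cascade stops.

Dee, Lee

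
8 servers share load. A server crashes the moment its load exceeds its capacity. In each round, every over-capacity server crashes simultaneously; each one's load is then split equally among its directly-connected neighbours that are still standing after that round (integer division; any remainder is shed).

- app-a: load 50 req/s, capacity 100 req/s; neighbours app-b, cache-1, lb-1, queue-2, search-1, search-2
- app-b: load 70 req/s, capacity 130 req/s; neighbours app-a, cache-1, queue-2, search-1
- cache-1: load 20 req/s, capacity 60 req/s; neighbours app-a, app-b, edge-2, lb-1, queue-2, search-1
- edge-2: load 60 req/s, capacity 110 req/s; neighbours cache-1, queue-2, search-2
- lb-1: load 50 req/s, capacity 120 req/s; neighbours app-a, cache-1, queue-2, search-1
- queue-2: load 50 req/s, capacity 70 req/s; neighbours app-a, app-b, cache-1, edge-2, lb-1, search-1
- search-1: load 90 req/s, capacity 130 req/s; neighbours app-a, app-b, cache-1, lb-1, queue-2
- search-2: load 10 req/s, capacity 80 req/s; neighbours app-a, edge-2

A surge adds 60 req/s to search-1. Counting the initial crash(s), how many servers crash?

6

Round 1 — search-1 at 150 > 130. search-1 crashes.
  search-1 sheds 150 req/s to app-a, app-b, cache-1, lb-1, queue-2: 30 each.
    app-a: 50+30 = 80 ≤ 100
    app-b: 70+30 = 100 ≤ 130
    cache-1: 20+30 = 50 ≤ 60
    lb-1: 50+30 = 80 ≤ 120
    queue-2: 50+30 = 80 > 70
Round 2 — queue-2 crashes.
  queue-2 sheds 80 req/s to app-a, app-b, cache-1, edge-2, lb-1: 16 each.
    app-a: 80+16 = 96 ≤ 100
    app-b: 100+16 = 116 ≤ 130
    cache-1: 50+16 = 66 > 60
    edge-2: 60+16 = 76 ≤ 110
    lb-1: 80+16 = 96 ≤ 120
Round 3 — cache-1 crashes.
  cache-1 sheds 66 req/s to app-a, app-b, edge-2, lb-1: 16 each (2 lost).
    app-a: 96+16 = 112 > 100
    app-b: 116+16 = 132 > 130
    edge-2: 76+16 = 92 ≤ 110
    lb-1: 96+16 = 112 ≤ 120
Round 4 — app-a, app-b crash.
  app-a sheds 112 req/s to lb-1, search-2: 56 each.
    lb-1: 112+56 = 168 > 120
    search-2: 10+56 = 66 ≤ 80
  app-b sheds 132 req/s: no online neighbours, lost.
Round 5 — lb-1 crashes.
  lb-1 sheds 168 req/s: no online neighbours, lost.
No further crashes.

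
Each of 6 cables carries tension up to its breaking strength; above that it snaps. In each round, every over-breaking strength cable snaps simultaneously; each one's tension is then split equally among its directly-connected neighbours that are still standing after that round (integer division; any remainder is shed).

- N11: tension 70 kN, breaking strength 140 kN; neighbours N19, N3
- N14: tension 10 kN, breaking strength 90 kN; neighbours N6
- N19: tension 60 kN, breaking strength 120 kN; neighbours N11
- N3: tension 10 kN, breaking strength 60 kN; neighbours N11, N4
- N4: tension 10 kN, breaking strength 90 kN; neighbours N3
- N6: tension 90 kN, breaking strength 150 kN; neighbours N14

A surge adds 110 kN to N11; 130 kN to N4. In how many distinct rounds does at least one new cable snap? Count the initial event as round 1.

2

Round 1 — N11 at 180 > 140; N4 at 140 > 90. N11, N4 snap.
  N11 sheds 180 kN to N19, N3: 90 each.
    N19: 60+90 = 150 > 120
    N3: 10+90 = 100 > 60
  N4 sheds 140 kN to N3: 140 each.
    N3: 100+140 = 240 > 60
Round 2 — N19, N3 snap.
  N19 sheds 150 kN: no online neighbours, lost.
  N3 sheds 240 kN: no online neighbours, lost.
No further breaks.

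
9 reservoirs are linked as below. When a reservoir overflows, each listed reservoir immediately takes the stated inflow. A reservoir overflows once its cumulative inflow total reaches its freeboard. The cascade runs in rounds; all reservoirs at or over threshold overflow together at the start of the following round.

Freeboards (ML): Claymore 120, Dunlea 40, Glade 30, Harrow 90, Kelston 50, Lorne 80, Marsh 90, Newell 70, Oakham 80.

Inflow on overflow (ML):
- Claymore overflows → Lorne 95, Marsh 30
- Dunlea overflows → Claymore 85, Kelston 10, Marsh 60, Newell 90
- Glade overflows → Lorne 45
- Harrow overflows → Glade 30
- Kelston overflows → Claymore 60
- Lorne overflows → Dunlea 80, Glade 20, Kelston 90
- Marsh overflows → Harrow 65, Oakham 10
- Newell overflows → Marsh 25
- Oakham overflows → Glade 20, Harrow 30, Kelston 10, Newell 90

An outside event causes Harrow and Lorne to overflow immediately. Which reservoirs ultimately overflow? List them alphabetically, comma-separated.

Round 1 — Harrow, Lorne overflow (initial).
  Dunlea: +80 → 80 ≥ 40
  Glade: +30+20 → 50 ≥ 30
  Kelston: +90 → 90 ≥ 50
Round 2 — Dunlea, Glade, Kelston overflow.
  Claymore: +85+60 → 145 ≥ 120
  Marsh: +60 → 60 < 90
  Newell: +90 → 90 ≥ 70
Round 3 — Claymore, Newell overflow.
  Marsh: +30+25 → 115 ≥ 90
Round 4 — Marsh overflows.
  Oakham: +10 → 10 < 80
No further overflows.

Claymore, Dunlea, Glade, Harrow, Kelston, Lorne, Marsh, Newell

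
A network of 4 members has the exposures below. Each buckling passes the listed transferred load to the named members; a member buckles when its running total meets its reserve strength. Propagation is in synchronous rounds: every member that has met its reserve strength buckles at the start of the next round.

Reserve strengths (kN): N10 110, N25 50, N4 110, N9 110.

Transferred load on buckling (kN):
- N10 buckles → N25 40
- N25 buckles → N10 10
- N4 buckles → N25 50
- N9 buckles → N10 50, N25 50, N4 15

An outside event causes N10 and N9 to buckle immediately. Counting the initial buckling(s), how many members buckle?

3

Round 1 — N10, N9 buckle (initial).
  N25: +40+50 → 90 ≥ 50
  N4: +15 → 15 < 110
Round 2 — N25 buckles.
No further bucklings.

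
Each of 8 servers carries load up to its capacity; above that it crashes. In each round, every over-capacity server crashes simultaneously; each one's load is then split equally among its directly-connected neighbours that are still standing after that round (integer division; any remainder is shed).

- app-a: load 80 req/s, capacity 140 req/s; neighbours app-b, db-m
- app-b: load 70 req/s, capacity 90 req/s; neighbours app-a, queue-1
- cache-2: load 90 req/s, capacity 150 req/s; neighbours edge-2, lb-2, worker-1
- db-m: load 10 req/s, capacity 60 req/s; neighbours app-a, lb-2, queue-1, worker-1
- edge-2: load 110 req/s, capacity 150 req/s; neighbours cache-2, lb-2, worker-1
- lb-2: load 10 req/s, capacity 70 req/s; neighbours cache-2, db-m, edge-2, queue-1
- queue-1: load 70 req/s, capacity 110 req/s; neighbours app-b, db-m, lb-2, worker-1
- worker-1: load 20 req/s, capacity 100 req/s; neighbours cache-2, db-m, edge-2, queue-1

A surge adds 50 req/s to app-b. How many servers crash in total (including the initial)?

Round 1 — app-b at 120 > 90. app-b crashes.
  app-b sheds 120 req/s to app-a, queue-1: 60 each.
    app-a: 80+60 = 140 ≤ 140
    queue-1: 70+60 = 130 > 110
Round 2 — queue-1 crashes.
  queue-1 sheds 130 req/s to db-m, lb-2, worker-1: 43 each (1 lost).
    db-m: 10+43 = 53 ≤ 60
    lb-2: 10+43 = 53 ≤ 70
    worker-1: 20+43 = 63 ≤ 100
No further crashes.

2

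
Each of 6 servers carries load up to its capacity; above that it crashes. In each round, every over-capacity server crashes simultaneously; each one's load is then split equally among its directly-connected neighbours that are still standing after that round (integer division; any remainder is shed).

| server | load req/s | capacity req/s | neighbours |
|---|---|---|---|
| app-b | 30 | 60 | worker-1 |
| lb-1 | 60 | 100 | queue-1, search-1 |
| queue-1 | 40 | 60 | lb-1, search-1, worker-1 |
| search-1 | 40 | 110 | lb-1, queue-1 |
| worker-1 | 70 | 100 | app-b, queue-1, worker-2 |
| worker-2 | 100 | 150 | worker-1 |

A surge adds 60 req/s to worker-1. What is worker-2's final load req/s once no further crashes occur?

Round 1 — worker-1 at 130 > 100. worker-1 crashes.
  worker-1 sheds 130 req/s to app-b, queue-1, worker-2: 43 each (1 lost).
    app-b: 30+43 = 73 > 60
    queue-1: 40+43 = 83 > 60
    worker-2: 100+43 = 143 ≤ 150
Round 2 — app-b, queue-1 crash.
  app-b sheds 73 req/s: no online neighbours, lost.
  queue-1 sheds 83 req/s to lb-1, search-1: 41 each (1 lost).
    lb-1: 60+41 = 101 > 100
    search-1: 40+41 = 81 ≤ 110
Round 3 — lb-1 crashes.
  lb-1 sheds 101 req/s to search-1: 101 each.
    search-1: 81+101 = 182 > 110
Round 4 — search-1 crashes.
  search-1 sheds 182 req/s: no online neighbours, lost.
No further crashes.

143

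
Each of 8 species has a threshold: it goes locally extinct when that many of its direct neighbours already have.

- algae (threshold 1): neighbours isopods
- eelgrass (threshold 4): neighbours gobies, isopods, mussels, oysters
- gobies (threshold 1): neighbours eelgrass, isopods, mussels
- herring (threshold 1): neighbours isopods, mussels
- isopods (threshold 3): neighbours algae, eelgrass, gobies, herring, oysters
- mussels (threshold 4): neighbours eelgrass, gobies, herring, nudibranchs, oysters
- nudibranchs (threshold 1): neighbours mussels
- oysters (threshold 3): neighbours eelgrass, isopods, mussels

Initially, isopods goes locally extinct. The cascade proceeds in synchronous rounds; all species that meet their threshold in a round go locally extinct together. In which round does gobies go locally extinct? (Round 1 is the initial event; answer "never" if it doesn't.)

2

Round 1 — isopods goes locally extinct (initial).
Round 2 — checking thresholds:
  algae: 1 of 1 neighbours ≥ 1, goes locally extinct.
  eelgrass: 1 of 4 neighbours < 4, below threshold.
  gobies: 1 of 3 neighbours ≥ 1, goes locally extinct.
  herring: 1 of 2 neighbours ≥ 1, goes locally extinct.
  oysters: 1 of 3 neighbours < 3, below threshold.
Round 3 — no new extinctions; cascade stops.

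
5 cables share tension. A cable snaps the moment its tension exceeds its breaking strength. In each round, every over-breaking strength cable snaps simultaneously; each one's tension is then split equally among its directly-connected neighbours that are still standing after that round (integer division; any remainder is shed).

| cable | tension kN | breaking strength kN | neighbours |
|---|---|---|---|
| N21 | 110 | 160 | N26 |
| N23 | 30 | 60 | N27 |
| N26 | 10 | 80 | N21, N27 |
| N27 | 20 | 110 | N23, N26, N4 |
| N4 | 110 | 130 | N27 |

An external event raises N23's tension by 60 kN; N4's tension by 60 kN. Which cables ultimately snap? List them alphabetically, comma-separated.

N21, N23, N26, N27, N4

Round 1 — N23 at 90 > 60; N4 at 170 > 130. N23, N4 snap.
  N23 sheds 90 kN to N27: 90 each.
    N27: 20+90 = 110 ≤ 110
  N4 sheds 170 kN to N27: 170 each.
    N27: 110+170 = 280 > 110
Round 2 — N27 snaps.
  N27 sheds 280 kN to N26: 280 each.
    N26: 10+280 = 290 > 80
Round 3 — N26 snaps.
  N26 sheds 290 kN to N21: 290 each.
    N21: 110+290 = 400 > 160
Round 4 — N21 snaps.
  N21 sheds 400 kN: no online neighbours, lost.
No further breaks.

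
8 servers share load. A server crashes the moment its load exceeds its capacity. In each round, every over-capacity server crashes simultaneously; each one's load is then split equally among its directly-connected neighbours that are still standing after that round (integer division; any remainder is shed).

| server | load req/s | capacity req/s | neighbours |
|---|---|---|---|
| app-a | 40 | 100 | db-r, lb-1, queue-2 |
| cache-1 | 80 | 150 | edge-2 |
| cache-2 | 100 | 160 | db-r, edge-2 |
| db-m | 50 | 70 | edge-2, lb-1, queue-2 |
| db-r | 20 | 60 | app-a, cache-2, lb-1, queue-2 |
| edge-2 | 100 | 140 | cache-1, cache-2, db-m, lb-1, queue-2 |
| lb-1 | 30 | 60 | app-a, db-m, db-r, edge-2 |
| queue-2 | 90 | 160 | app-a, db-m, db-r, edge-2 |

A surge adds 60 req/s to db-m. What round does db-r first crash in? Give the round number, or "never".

5

Round 1 — db-m at 110 > 70. db-m crashes.
  db-m sheds 110 req/s to edge-2, lb-1, queue-2: 36 each (2 lost).
    edge-2: 100+36 = 136 ≤ 140
    lb-1: 30+36 = 66 > 60
    queue-2: 90+36 = 126 ≤ 160
Round 2 — lb-1 crashes.
  lb-1 sheds 66 req/s to app-a, db-r, edge-2: 22 each.
    app-a: 40+22 = 62 ≤ 100
    db-r: 20+22 = 42 ≤ 60
    edge-2: 136+22 = 158 > 140
Round 3 — edge-2 crashes.
  edge-2 sheds 158 req/s to cache-1, cache-2, queue-2: 52 each (2 lost).
    cache-1: 80+52 = 132 ≤ 150
    cache-2: 100+52 = 152 ≤ 160
    queue-2: 126+52 = 178 > 160
Round 4 — queue-2 crashes.
  queue-2 sheds 178 req/s to app-a, db-r: 89 each.
    app-a: 62+89 = 151 > 100
    db-r: 42+89 = 131 > 60
Round 5 — app-a, db-r crash.
  app-a sheds 151 req/s: no online neighbours, lost.
  db-r sheds 131 req/s to cache-2: 131 each.
    cache-2: 152+131 = 283 > 160
Round 6 — cache-2 crashes.
  cache-2 sheds 283 req/s: no online neighbours, lost.
No further crashes.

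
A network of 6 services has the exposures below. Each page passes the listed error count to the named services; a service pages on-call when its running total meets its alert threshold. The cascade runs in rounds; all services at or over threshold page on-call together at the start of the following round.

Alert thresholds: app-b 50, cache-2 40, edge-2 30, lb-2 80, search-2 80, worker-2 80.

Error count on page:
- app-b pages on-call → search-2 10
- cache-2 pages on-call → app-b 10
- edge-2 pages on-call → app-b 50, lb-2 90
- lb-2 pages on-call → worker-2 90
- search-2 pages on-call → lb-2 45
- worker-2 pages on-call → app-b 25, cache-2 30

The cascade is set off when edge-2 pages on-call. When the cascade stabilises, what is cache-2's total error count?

30

Round 1 — edge-2 pages on-call (initial).
  app-b: +50 → 50 ≥ 50
  lb-2: +90 → 90 ≥ 80
Round 2 — app-b, lb-2 page on-call.
  search-2: +10 → 10 < 80
  worker-2: +90 → 90 ≥ 80
Round 3 — worker-2 pages on-call.
  cache-2: +30 → 30 < 40
No further pages.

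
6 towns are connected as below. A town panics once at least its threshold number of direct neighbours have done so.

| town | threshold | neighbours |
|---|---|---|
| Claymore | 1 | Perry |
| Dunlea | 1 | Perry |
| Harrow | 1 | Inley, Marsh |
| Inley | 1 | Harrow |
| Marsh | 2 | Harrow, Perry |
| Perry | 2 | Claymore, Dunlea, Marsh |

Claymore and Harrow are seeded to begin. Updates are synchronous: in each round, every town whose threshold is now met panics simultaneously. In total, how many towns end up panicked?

Round 1 — Claymore, Harrow panic (initial).
Round 2 — checking thresholds:
  Inley: 1 of 1 neighbours ≥ 1, panics.
  Marsh: 1 of 2 neighbours < 2, holds.
  Perry: 1 of 3 neighbours < 2, holds.
Round 3 — no new panics; cascade stops.

3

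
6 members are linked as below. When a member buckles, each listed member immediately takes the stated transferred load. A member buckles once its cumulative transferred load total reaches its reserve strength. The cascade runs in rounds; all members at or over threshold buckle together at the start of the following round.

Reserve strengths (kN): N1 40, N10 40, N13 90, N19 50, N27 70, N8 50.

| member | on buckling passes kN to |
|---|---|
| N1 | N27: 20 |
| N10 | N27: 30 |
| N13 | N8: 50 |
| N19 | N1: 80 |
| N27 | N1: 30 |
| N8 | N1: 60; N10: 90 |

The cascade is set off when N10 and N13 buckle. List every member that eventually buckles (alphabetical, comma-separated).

N1, N10, N13, N8

Round 1 — N10, N13 buckle (initial).
  N27: +30 → 30 < 70
  N8: +50 → 50 ≥ 50
Round 2 — N8 buckles.
  N1: +60 → 60 ≥ 40
Round 3 — N1 buckles.
  N27: +20 → 50 < 70
No further bucklings.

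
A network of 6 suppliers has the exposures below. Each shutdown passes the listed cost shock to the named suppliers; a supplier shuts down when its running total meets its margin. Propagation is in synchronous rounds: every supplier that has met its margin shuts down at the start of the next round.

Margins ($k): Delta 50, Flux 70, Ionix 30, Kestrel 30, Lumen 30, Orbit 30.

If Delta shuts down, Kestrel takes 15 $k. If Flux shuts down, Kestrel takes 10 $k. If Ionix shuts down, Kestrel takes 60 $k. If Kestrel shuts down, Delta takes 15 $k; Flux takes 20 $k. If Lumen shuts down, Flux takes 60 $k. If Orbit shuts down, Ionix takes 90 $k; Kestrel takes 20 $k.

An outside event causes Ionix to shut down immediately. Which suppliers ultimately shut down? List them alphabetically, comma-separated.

Round 1 — Ionix shuts down (initial).
  Kestrel: +60 → 60 ≥ 30
Round 2 — Kestrel shuts down.
  Delta: +15 → 15 < 50
  Flux: +20 → 20 < 70
No further shutdowns.

Ionix, Kestrel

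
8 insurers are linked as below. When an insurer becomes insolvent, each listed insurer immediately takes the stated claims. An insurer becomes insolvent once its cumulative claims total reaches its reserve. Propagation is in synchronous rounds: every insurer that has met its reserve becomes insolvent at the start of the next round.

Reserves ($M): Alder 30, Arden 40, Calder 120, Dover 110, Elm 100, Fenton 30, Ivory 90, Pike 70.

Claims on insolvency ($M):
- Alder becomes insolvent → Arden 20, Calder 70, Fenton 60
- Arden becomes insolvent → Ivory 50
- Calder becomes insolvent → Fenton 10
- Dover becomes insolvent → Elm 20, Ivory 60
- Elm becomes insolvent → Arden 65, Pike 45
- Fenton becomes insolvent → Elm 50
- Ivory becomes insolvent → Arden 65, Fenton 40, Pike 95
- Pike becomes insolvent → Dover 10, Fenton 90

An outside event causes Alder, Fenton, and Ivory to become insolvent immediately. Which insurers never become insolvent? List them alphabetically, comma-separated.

Calder, Dover, Elm

Round 1 — Alder, Fenton, Ivory become insolvent (initial).
  Arden: +20+65 → 85 ≥ 40
  Calder: +70 → 70 < 120
  Elm: +50 → 50 < 100
  Pike: +95 → 95 ≥ 70
Round 2 — Arden, Pike become insolvent.
  Dover: +10 → 10 < 110
No further insolvencies.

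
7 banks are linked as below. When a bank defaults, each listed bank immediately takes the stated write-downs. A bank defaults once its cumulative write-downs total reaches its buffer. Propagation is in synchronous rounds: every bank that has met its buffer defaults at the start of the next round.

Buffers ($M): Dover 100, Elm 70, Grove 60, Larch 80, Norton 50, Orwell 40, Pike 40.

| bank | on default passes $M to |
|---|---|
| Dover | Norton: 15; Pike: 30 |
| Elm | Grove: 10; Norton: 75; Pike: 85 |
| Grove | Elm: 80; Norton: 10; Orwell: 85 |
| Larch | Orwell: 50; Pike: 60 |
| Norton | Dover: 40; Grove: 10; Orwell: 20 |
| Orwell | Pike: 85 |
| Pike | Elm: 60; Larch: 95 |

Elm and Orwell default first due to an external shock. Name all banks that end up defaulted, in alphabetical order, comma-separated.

Elm, Larch, Norton, Orwell, Pike

Round 1 — Elm, Orwell default (initial).
  Grove: +10 → 10 < 60
  Norton: +75 → 75 ≥ 50
  Pike: +85+85 → 170 ≥ 40
Round 2 — Norton, Pike default.
  Dover: +40 → 40 < 100
  Grove: +10 → 20 < 60
  Larch: +95 → 95 ≥ 80
Round 3 — Larch defaults.
No further defaults.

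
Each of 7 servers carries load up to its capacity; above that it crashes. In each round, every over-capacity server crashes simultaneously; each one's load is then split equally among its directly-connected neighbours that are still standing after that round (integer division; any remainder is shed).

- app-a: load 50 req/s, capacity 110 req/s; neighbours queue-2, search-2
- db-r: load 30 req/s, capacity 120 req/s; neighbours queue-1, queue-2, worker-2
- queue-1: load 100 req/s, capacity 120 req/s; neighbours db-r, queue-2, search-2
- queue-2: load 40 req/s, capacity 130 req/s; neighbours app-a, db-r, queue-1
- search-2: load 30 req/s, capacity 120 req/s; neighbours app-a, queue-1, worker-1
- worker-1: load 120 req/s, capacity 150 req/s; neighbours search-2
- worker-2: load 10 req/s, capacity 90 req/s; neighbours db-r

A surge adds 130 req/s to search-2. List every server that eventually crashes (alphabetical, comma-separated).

Round 1 — search-2 at 160 > 120. search-2 crashes.
  search-2 sheds 160 req/s to app-a, queue-1, worker-1: 53 each (1 lost).
    app-a: 50+53 = 103 ≤ 110
    queue-1: 100+53 = 153 > 120
    worker-1: 120+53 = 173 > 150
Round 2 — queue-1, worker-1 crash.
  queue-1 sheds 153 req/s to db-r, queue-2: 76 each (1 lost).
    db-r: 30+76 = 106 ≤ 120
    queue-2: 40+76 = 116 ≤ 130
  worker-1 sheds 173 req/s: no online neighbours, lost.
No further crashes.

queue-1, search-2, worker-1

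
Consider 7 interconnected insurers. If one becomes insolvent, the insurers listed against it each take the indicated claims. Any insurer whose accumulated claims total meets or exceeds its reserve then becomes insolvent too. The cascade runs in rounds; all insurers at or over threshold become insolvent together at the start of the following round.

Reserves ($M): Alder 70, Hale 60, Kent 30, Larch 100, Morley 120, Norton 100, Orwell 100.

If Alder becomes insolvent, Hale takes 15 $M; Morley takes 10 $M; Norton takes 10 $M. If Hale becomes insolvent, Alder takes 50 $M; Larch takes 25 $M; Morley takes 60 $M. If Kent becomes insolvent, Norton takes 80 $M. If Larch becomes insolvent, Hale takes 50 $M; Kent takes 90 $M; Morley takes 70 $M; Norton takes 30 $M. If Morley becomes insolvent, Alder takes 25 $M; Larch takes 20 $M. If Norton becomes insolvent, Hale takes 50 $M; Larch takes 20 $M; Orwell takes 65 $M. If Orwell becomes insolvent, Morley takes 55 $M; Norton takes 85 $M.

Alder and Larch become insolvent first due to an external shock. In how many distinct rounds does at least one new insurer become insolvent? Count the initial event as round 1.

Round 1 — Alder, Larch become insolvent (initial).
  Hale: +15+50 → 65 ≥ 60
  Kent: +90 → 90 ≥ 30
  Morley: +10+70 → 80 < 120
  Norton: +10+30 → 40 < 100
Round 2 — Hale, Kent become insolvent.
  Morley: +60 → 140 ≥ 120
  Norton: +80 → 120 ≥ 100
Round 3 — Morley, Norton become insolvent.
  Orwell: +65 → 65 < 100
No further insolvencies.

3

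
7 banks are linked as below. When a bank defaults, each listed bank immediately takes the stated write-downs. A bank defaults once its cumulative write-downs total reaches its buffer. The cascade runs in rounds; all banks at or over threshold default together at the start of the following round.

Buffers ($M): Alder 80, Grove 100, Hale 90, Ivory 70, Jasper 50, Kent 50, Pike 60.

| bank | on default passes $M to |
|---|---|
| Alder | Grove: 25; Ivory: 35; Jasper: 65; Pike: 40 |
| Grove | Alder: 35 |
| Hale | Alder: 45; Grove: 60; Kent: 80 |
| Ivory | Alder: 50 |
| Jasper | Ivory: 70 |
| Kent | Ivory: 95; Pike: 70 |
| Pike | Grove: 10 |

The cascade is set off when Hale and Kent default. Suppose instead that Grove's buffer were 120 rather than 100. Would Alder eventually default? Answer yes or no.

yes

With Grove's buffer at 120:
Round 1 — Hale, Kent default (initial).
  Alder: +45 → 45 < 80
  Grove: +60 → 60 < 120
  Ivory: +95 → 95 ≥ 70
  Pike: +70 → 70 ≥ 60
Round 2 — Ivory, Pike default.
  Alder: +50 → 95 ≥ 80
  Grove: +10 → 70 < 120
Round 3 — Alder defaults.
  Grove: +25 → 95 < 120
  Jasper: +65 → 65 ≥ 50
Round 4 — Jasper defaults.
No further defaults.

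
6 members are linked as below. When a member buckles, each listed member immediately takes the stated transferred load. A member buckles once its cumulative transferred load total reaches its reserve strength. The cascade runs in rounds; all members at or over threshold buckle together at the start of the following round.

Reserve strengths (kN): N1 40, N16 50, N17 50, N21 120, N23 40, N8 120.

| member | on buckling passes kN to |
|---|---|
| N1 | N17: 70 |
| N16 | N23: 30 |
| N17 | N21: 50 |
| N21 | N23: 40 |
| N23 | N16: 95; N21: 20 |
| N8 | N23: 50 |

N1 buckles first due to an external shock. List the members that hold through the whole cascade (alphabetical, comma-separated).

N16, N21, N23, N8

Round 1 — N1 buckles (initial).
  N17: +70 → 70 ≥ 50
Round 2 — N17 buckles.
  N21: +50 → 50 < 120
No further bucklings.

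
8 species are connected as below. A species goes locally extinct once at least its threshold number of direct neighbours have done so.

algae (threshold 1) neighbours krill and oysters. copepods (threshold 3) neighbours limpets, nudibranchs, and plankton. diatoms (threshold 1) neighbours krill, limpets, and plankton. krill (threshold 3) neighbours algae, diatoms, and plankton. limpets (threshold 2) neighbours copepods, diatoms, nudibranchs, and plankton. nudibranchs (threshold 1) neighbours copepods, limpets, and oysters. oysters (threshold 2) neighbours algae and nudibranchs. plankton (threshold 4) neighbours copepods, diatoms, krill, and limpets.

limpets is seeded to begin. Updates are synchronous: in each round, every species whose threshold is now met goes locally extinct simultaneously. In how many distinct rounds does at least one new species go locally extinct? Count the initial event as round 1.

Round 1 — limpets goes locally extinct (initial).
Round 2 — checking thresholds:
  copepods: 1 of 3 neighbours < 3, not yet.
  diatoms: 1 of 3 neighbours ≥ 1, goes locally extinct.
  nudibranchs: 1 of 3 neighbours ≥ 1, goes locally extinct.
  plankton: 1 of 4 neighbours < 4, not yet.
Round 3 — no new extinctions; cascade stops.

2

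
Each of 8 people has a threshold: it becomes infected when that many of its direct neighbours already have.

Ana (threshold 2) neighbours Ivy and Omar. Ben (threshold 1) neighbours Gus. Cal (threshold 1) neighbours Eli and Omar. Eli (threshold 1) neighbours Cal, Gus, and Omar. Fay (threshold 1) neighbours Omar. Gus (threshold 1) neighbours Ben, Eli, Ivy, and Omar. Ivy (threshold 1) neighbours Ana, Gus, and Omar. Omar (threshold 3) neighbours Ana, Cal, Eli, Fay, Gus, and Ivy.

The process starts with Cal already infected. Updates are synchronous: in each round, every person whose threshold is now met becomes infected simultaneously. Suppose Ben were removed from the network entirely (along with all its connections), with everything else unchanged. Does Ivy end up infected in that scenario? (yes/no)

With Ben removed:
Round 1 — Cal becomes infected (initial).
Round 2 — checking thresholds:
  Eli: 1 of 3 neighbours ≥ 1, becomes infected.
  Omar: 1 of 6 neighbours < 3, holds.
Round 3 — checking thresholds:
  Gus: 1 of 3 neighbours ≥ 1, becomes infected.
  Omar: 2 of 6 neighbours < 3, holds.
Round 4 — checking thresholds:
  Ivy: 1 of 3 neighbours ≥ 1, becomes infected.
  Omar: 3 of 6 neighbours ≥ 3, becomes infected.
Round 5 — checking thresholds:
  Ana: 2 of 2 neighbours ≥ 2, becomes infected.
  Fay: 1 of 1 neighbours ≥ 1, becomes infected.
Round 6 — no new infections; cascade stops.

yes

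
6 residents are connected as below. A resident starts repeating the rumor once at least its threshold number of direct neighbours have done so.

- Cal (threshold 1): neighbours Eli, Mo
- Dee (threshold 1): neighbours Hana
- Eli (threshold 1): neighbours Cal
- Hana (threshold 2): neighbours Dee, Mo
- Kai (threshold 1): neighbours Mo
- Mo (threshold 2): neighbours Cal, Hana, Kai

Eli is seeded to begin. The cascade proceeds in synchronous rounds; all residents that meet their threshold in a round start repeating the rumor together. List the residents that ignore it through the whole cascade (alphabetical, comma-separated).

Round 1 — Eli starts repeating the rumor (initial).
Round 2 — checking thresholds:
  Cal: 1 of 2 neighbours ≥ 1, starts repeating the rumor.
Round 3 — no new spreads; cascade stops.

Dee, Hana, Kai, Mo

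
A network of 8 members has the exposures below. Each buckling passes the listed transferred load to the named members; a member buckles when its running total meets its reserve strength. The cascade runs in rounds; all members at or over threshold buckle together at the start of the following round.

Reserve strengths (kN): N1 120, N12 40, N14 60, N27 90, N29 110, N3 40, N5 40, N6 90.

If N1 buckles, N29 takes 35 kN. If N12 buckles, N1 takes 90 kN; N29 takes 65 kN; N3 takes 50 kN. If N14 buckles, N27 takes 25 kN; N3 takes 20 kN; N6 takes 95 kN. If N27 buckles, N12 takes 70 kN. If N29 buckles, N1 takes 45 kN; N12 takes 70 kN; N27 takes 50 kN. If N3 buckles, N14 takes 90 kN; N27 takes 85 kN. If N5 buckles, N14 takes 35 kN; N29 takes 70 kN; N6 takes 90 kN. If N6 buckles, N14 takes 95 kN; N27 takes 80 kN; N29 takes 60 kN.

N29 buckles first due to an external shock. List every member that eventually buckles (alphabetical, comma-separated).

N1, N12, N14, N27, N29, N3, N6

Round 1 — N29 buckles (initial).
  N1: +45 → 45 < 120
  N12: +70 → 70 ≥ 40
  N27: +50 → 50 < 90
Round 2 — N12 buckles.
  N1: +90 → 135 ≥ 120
  N3: +50 → 50 ≥ 40
Round 3 — N1, N3 buckle.
  N14: +90 → 90 ≥ 60
  N27: +85 → 135 ≥ 90
Round 4 — N14, N27 buckle.
  N6: +95 → 95 ≥ 90
Round 5 — N6 buckles.
No further bucklings.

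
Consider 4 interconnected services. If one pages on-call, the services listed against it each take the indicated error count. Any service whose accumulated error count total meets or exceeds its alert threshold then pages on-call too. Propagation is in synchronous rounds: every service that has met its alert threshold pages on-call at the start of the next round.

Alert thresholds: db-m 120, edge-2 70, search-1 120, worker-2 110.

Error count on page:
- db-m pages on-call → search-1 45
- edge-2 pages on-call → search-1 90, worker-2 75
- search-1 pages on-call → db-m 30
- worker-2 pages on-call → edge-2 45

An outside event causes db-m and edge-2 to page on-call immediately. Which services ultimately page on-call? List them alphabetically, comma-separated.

Round 1 — db-m, edge-2 page on-call (initial).
  search-1: +45+90 → 135 ≥ 120
  worker-2: +75 → 75 < 110
Round 2 — search-1 pages on-call.
No further pages.

db-m, edge-2, search-1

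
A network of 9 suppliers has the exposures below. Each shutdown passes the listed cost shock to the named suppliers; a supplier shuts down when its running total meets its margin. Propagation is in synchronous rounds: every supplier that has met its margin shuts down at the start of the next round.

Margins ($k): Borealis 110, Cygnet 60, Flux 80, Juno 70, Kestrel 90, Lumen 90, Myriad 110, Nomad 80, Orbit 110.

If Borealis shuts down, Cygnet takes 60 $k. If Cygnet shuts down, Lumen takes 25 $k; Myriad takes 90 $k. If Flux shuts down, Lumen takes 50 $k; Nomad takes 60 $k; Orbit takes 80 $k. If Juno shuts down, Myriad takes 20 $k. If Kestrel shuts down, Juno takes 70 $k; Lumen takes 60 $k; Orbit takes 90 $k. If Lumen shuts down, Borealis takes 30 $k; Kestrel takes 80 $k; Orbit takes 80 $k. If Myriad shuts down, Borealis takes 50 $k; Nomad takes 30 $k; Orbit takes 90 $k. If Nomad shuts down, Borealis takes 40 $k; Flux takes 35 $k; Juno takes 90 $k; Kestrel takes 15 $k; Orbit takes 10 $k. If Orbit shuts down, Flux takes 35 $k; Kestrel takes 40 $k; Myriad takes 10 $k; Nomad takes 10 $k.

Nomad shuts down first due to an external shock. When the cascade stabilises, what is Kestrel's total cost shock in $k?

15

Round 1 — Nomad shuts down (initial).
  Borealis: +40 → 40 < 110
  Flux: +35 → 35 < 80
  Juno: +90 → 90 ≥ 70
  Kestrel: +15 → 15 < 90
  Orbit: +10 → 10 < 110
Round 2 — Juno shuts down.
  Myriad: +20 → 20 < 110
No further shutdowns.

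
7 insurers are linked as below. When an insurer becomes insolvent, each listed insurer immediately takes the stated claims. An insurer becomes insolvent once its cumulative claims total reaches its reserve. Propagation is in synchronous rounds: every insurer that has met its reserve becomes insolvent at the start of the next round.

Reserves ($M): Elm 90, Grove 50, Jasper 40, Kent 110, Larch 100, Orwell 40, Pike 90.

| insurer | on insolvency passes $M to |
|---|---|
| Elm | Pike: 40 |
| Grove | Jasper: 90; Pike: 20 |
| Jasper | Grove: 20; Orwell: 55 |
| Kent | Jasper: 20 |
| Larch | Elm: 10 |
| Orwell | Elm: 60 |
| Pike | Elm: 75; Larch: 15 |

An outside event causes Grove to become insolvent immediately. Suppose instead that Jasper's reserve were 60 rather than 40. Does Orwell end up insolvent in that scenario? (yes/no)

yes

With Jasper's reserve at 60:
Round 1 — Grove becomes insolvent (initial).
  Jasper: +90 → 90 ≥ 60
  Pike: +20 → 20 < 90
Round 2 — Jasper becomes insolvent.
  Orwell: +55 → 55 ≥ 40
Round 3 — Orwell becomes insolvent.
  Elm: +60 → 60 < 90
No further insolvencies.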